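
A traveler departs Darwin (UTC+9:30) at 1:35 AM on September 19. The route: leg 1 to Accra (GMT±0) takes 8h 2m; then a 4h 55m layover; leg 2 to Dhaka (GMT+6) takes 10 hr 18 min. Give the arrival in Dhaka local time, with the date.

Convert departure to UTC: 1:35 AM − 9:30 = 4:05 PM UTC on Sep 18.
Add 8 hours 2 minutes leg 1 → 12:07 AM UTC (Sep 19).
Add 4 hours 55 minutes layover in Accra → 5:02 AM UTC.
Add 10 hours and 18 minutes leg 2 → 3:20 PM UTC.
Dhaka is UTC+6:00, so local arrival = 3:20 PM + 6:00 = 9:20 PM on Sep 19.

9:20 PM on September 19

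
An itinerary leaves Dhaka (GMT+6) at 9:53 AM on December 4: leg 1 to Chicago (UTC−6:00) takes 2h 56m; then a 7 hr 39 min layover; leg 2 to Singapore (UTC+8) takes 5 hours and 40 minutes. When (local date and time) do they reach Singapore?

4:08 AM on December 5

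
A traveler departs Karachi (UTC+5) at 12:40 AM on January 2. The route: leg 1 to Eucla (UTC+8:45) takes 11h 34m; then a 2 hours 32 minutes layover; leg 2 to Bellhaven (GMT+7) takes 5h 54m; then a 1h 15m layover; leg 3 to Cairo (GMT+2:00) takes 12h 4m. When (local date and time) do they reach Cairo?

6:59 AM on January 3

Convert departure to UTC: 12:40 AM − 5:00 = 7:40 PM UTC on Jan 1.
Add 11 hours and 34 minutes leg 1 → 7:14 AM UTC (Jan 2).
Add 2 hours and 32 minutes layover in Eucla → 9:46 AM UTC.
Add 5 hours 54 minutes leg 2 → 3:40 PM UTC.
Add 1 hour 15 minutes layover in Bellhaven → 4:55 PM UTC.
Add 12 hours and 4 minutes leg 3 → 4:59 AM UTC (Jan 3).
Cairo is UTC+2:00, so local arrival = 4:59 AM + 2:00 = 6:59 AM on Jan 3.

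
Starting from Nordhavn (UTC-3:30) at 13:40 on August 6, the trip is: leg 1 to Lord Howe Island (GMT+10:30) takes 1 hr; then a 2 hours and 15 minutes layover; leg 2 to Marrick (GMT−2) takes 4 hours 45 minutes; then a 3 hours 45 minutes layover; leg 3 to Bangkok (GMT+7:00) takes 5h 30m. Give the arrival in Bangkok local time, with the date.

Convert departure to UTC: 13:40 + 3:30 = 17:10 UTC on Aug 6.
Add 1 hour leg 1 → 18:10 UTC.
Add 2 hours and 15 minutes layover in Lord Howe Island → 20:25 UTC.
Add 4 hours and 45 minutes leg 2 → 01:10 UTC (Aug 7).
Add 3 hours 45 minutes layover in Marrick → 04:55 UTC.
Add 5 hours and 30 minutes leg 3 → 10:25 UTC.
Bangkok is UTC+7:00, so local arrival = 10:25 + 7:00 = 17:25 on Aug 7.

17:25 on Aug 7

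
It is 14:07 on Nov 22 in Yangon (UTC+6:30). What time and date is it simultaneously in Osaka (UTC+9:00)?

In UTC: 14:07 − 6:30 = 07:37 on Nov 22.
Osaka is UTC+9:00: 07:37 + 9:00 = 16:37 on Nov 22.

16:37 on Nov 22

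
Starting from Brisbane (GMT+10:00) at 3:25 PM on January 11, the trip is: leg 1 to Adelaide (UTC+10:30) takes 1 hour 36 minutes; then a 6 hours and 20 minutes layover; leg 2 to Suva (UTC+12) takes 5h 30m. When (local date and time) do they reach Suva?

6:51 AM on Jan 12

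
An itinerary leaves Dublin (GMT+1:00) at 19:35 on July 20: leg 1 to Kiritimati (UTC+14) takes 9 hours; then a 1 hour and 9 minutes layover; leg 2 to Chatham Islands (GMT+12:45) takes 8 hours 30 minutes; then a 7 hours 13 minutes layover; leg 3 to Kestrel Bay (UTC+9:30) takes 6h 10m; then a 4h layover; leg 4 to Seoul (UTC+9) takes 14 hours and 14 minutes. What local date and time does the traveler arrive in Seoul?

Convert departure to UTC: 19:35 − 1:00 = 18:35 UTC on Jul 20.
Add 9 hours leg 1 → 03:35 UTC (Jul 21).
Add 1 hour 9 minutes layover in Kiritimati → 04:44 UTC.
Add 8 hours and 30 minutes leg 2 → 13:14 UTC.
Add 7 hours 13 minutes layover in Chatham Islands → 20:27 UTC.
Add 6 hours 10 minutes leg 3 → 02:37 UTC (Jul 22).
Add 4 hours layover in Kestrel Bay → 06:37 UTC.
Add 14 hours 14 minutes leg 4 → 20:51 UTC.
Seoul is UTC+9:00, so local arrival = 20:51 + 9:00 = 05:51 on Jul 23.

05:51 on July 23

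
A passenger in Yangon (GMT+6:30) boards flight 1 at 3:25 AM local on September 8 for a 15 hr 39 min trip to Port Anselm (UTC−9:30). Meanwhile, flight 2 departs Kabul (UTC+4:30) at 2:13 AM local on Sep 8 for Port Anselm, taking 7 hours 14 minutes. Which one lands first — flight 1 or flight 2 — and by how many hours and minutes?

the second, by 7 hours 37 minutes

Flight 1 in UTC: 3:25 AM − 6:30 = 8:55 PM on Sep 7.
+15 hours and 39 minutes → arrive 12:34 PM UTC on Sep 8.
Flight 2 in UTC: 2:13 AM − 4:30 = 9:43 PM on Sep 7.
+7 hours 14 minutes → arrive 4:57 AM UTC on Sep 8.
Flight 2 lands earlier by 7 hours 37 minutes.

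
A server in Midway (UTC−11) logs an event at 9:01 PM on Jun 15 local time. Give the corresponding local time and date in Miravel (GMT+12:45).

In UTC: 9:01 PM + 11:00 = 8:01 AM on Jun 16.
Miravel is UTC+12:45: 8:01 AM + 12:45 = 8:46 PM on Jun 16.

8:46 PM on Jun 16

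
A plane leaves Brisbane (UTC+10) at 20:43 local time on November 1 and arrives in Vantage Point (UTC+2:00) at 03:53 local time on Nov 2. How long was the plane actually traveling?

Departure in UTC: 20:43 − 10:00 = 10:43 on Nov 1.
Arrival in UTC: 03:53 − 2:00 = 01:53 on Nov 2.
Elapsed = 01:53 − 10:43 (+1 day) = 15 hours 10 minutes.

15 hours 10 minutes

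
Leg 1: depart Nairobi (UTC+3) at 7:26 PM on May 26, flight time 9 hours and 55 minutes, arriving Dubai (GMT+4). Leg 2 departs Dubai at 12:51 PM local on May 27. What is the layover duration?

Convert departure to UTC: 7:26 PM − 3:00 = 4:26 PM UTC on May 26.
Add 9 hours and 55 minutes flight time → 2:21 AM UTC (May 27).
Dubai is UTC+4:00, so local arrival = 2:21 AM + 4:00 = 6:21 AM on May 27.
Layover = 12:51 PM − 6:21 AM = 6 hours 30 minutes.

6 hours 30 minutes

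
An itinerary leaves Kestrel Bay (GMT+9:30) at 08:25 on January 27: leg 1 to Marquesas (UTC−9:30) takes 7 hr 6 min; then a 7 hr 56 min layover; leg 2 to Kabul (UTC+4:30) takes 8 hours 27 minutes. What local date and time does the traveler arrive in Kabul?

02:54 on January 28

Convert departure to UTC: 08:25 − 9:30 = 22:55 UTC on Jan 26.
Add 7 hours and 6 minutes leg 1 → 06:01 UTC (Jan 27).
Add 7 hours 56 minutes layover in Marquesas → 13:57 UTC.
Add 8 hours 27 minutes leg 2 → 22:24 UTC.
Kabul is UTC+4:30, so local arrival = 22:24 + 4:30 = 02:54 on Jan 28.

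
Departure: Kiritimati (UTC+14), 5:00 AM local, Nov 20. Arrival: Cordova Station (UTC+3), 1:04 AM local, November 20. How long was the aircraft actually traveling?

7 hours 4 minutes

Departure in UTC: 5:00 AM − 14:00 = 3:00 PM on Nov 19.
Arrival in UTC: 1:04 AM − 3:00 = 10:04 PM on Nov 19.
Elapsed = 10:04 PM − 3:00 PM = 7 hours 4 minutes.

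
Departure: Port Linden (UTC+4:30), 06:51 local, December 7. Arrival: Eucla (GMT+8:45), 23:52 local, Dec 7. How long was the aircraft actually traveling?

12 hours 46 minutes

Eucla is 4:15 ahead of Port Linden.
Clock-face elapsed time (ignoring zones) is 17 hours 1 minute.
Actual elapsed = 17 hours 1 minute − 4:15 = 12 hours 46 minutes.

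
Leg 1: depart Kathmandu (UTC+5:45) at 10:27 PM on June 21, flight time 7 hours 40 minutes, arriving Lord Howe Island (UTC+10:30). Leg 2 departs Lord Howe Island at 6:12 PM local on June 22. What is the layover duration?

7 hours 20 minutes

Convert departure to UTC: 10:27 PM − 5:45 = 4:42 PM UTC on Jun 21.
Add 7 hours and 40 minutes flight time → 12:22 AM UTC (Jun 22).
Lord Howe Island is UTC+10:30, so local arrival = 12:22 AM + 10:30 = 10:52 AM on Jun 22.
Layover = 6:12 PM − 10:52 AM = 7 hours 20 minutes.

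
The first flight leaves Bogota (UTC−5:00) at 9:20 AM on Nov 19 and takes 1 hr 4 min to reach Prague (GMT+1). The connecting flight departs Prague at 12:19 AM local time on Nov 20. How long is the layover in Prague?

7 hours 55 minutes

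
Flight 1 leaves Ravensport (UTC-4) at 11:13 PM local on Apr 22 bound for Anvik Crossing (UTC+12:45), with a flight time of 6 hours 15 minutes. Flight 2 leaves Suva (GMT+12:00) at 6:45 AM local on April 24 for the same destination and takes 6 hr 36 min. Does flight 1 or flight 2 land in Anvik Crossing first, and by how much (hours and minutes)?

Flight 1 in UTC: 11:13 PM + 4:00 = 3:13 AM on Apr 23.
+6 hours and 15 minutes → arrive 9:28 AM UTC on Apr 23.
Flight 2 in UTC: 6:45 AM − 12:00 = 6:45 PM on Apr 23.
+6 hours 36 minutes → arrive 1:21 AM UTC on Apr 24.
Flight 1 lands earlier by 15 hours 53 minutes.

the first, by 15 hours 53 minutes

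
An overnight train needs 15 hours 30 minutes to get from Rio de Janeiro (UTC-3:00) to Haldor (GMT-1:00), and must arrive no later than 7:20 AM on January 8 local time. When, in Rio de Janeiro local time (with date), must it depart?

Target arrival in UTC: 7:20 AM + 1:00 = 8:20 AM on Jan 8.
Subtract 15 hours and 30 minutes → departure 4:50 PM UTC on Jan 7.
Rio de Janeiro is UTC−3:00: 4:50 PM − 3:00 = 1:50 PM on Jan 7.

1:50 PM on January 7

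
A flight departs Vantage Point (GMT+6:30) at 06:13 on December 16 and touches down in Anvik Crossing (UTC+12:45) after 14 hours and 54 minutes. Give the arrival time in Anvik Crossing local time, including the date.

03:22 on December 17

Anvik Crossing is 6:15 ahead of Vantage Point.
After 14 hours and 54 minutes it is 21:07 in Vantage Point.
Shift by the zone difference: 21:07 + 6:15 = 03:22 on Dec 17 in Anvik Crossing.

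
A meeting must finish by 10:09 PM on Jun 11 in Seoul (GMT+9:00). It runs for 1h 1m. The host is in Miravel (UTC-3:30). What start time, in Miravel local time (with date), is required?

8:38 AM on Jun 11

Target end time in UTC: 10:09 PM − 9:00 = 1:09 PM on Jun 11.
Subtract 1 hour and 1 minute → start 12:08 PM UTC on Jun 11.
Miravel is UTC−3:30: 12:08 PM − 3:30 = 8:38 AM on Jun 11.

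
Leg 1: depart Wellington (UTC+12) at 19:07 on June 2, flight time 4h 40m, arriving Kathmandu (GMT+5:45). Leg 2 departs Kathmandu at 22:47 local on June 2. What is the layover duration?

5 hours 15 minutes

Convert departure to UTC: 19:07 − 12:00 = 07:07 UTC on Jun 2.
Add 4 hours 40 minutes flight time → 11:47 UTC.
Kathmandu is UTC+5:45, so local arrival = 11:47 + 5:45 = 17:32 on Jun 2.
Layover = 22:47 − 17:32 = 5 hours 15 minutes.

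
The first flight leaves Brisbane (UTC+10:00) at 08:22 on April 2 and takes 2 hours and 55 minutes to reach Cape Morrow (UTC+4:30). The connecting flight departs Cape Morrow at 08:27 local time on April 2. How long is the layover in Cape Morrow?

Convert departure to UTC: 08:22 − 10:00 = 22:22 UTC on Apr 1.
Add 2 hours 55 minutes flight time → 01:17 UTC (Apr 2).
Cape Morrow is UTC+4:30, so local arrival = 01:17 + 4:30 = 05:47 on Apr 2.
Layover = 08:27 − 05:47 = 2 hours 40 minutes.

2 hours 40 minutes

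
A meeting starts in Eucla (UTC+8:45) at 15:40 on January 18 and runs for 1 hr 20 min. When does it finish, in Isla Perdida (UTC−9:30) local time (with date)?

22:45 on January 17

Convert start to UTC: 15:40 − 8:45 = 06:55 UTC on Jan 18.
Add 1 hour and 20 minutes duration → 08:15 UTC.
Isla Perdida is UTC−9:30, so local end time = 08:15 − 9:30 = 22:45 on Jan 17.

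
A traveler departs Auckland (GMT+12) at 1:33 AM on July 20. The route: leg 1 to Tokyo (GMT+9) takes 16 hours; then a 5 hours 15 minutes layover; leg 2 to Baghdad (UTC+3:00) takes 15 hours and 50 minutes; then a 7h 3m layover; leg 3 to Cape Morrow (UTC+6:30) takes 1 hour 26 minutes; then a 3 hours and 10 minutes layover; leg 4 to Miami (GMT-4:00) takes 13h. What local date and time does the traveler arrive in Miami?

11:17 PM on July 21

Convert departure to UTC: 1:33 AM − 12:00 = 1:33 PM UTC on Jul 19.
Add 16 hours leg 1 → 5:33 AM UTC (Jul 20).
Add 5 hours and 15 minutes layover in Tokyo → 10:48 AM UTC.
Add 15 hours 50 minutes leg 2 → 2:38 AM UTC (Jul 21).
Add 7 hours 3 minutes layover in Baghdad → 9:41 AM UTC.
Add 1 hour and 26 minutes leg 3 → 11:07 AM UTC.
Add 3 hours and 10 minutes layover in Cape Morrow → 2:17 PM UTC.
Add 13 hours leg 4 → 3:17 AM UTC (Jul 22).
Miami is UTC−4:00, so local arrival = 3:17 AM − 4:00 = 11:17 PM on Jul 21.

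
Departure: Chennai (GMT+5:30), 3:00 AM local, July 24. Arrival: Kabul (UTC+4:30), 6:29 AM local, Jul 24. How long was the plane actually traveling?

4 hours 29 minutes

Kabul is 1:00 behind Chennai.
Clock-face elapsed time (ignoring zones) is 3 hours 29 minutes.
Actual elapsed = 3 hours 29 minutes + 1:00 = 4 hours 29 minutes.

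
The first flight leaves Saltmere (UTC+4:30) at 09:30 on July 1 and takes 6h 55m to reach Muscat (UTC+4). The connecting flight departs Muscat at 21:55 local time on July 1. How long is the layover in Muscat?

Convert departure to UTC: 09:30 − 4:30 = 05:00 UTC on Jul 1.
Add 6 hours and 55 minutes flight time → 11:55 UTC.
Muscat is UTC+4:00, so local arrival = 11:55 + 4:00 = 15:55 on Jul 1.
Layover = 21:55 − 15:55 = 6 hours.

6 hours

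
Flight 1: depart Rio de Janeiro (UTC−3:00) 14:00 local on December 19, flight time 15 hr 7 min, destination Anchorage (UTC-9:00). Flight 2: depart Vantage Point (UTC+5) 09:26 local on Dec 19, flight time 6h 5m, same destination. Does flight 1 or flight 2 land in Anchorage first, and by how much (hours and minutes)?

Flight 1 in UTC: 14:00 + 3:00 = 17:00 on Dec 19.
+15 hours and 7 minutes → arrive 08:07 UTC on Dec 20.
Flight 2 in UTC: 09:26 − 5:00 = 04:26 on Dec 19.
+6 hours and 5 minutes → arrive 10:31 UTC on Dec 19.
Flight 2 lands earlier by 21 hours 36 minutes.

the second, by 21 hours 36 minutes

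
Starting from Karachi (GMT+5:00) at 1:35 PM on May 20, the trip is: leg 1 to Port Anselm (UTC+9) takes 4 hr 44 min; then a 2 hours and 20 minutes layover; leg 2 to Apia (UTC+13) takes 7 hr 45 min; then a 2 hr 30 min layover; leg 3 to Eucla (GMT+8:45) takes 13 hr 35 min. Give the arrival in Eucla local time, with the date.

12:14 AM on May 22

Convert departure to UTC: 1:35 PM − 5:00 = 8:35 AM UTC on May 20.
Add 4 hours 44 minutes leg 1 → 1:19 PM UTC.
Add 2 hours and 20 minutes layover in Port Anselm → 3:39 PM UTC.
Add 7 hours and 45 minutes leg 2 → 11:24 PM UTC.
Add 2 hours 30 minutes layover in Apia → 1:54 AM UTC (May 21).
Add 13 hours and 35 minutes leg 3 → 3:29 PM UTC.
Eucla is UTC+8:45, so local arrival = 3:29 PM + 8:45 = 12:14 AM on May 22.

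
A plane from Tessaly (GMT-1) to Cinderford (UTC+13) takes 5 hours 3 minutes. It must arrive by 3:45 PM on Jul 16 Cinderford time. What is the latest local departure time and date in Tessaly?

Target arrival in UTC: 3:45 PM − 13:00 = 2:45 AM on Jul 16.
Subtract 5 hours 3 minutes → departure 9:42 PM UTC on Jul 15.
Tessaly is UTC−1:00: 9:42 PM − 1:00 = 8:42 PM on Jul 15.

8:42 PM on July 15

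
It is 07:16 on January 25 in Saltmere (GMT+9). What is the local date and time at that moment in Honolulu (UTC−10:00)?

12:16 on January 24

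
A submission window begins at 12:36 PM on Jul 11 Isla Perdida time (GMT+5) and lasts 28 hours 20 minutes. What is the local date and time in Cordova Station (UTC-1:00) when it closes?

Convert start to UTC: 12:36 PM − 5:00 = 7:36 AM UTC on Jul 11.
Add 28 hours and 20 minutes duration → 11:56 AM UTC (Jul 12).
Cordova Station is UTC−1:00, so local end time = 11:56 AM − 1:00 = 10:56 AM on Jul 12.

10:56 AM on Jul 12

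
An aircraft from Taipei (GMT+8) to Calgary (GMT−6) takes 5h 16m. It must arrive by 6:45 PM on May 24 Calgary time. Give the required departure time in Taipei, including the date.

Target arrival in UTC: 6:45 PM + 6:00 = 12:45 AM on May 25.
Subtract 5 hours 16 minutes → departure 7:29 PM UTC on May 24.
Taipei is UTC+8:00: 7:29 PM + 8:00 = 3:29 AM on May 25.

3:29 AM on May 25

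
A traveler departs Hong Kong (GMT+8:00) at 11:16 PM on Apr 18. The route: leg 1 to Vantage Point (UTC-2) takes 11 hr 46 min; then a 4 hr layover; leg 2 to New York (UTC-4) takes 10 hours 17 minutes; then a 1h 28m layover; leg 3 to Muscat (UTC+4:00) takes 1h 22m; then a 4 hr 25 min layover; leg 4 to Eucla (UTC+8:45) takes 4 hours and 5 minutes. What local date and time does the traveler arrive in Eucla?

1:24 PM on Apr 20

Convert departure to UTC: 11:16 PM − 8:00 = 3:16 PM UTC on Apr 18.
Add 11 hours 46 minutes leg 1 → 3:02 AM UTC (Apr 19).
Add 4 hours layover in Vantage Point → 7:02 AM UTC.
Add 10 hours and 17 minutes leg 2 → 5:19 PM UTC.
Add 1 hour and 28 minutes layover in New York → 6:47 PM UTC.
Add 1 hour and 22 minutes leg 3 → 8:09 PM UTC.
Add 4 hours 25 minutes layover in Muscat → 12:34 AM UTC (Apr 20).
Add 4 hours 5 minutes leg 4 → 4:39 AM UTC.
Eucla is UTC+8:45, so local arrival = 4:39 AM + 8:45 = 1:24 PM on Apr 20.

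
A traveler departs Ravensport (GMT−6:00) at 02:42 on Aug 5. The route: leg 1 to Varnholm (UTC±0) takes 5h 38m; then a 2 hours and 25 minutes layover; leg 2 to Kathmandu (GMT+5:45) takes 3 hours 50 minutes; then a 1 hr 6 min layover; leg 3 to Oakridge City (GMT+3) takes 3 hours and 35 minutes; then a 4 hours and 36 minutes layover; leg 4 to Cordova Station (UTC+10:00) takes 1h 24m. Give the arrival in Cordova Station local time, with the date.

17:16 on Aug 6

Convert departure to UTC: 02:42 + 6:00 = 08:42 UTC on Aug 5.
Add 5 hours and 38 minutes leg 1 → 14:20 UTC.
Add 2 hours and 25 minutes layover in Varnholm → 16:45 UTC.
Add 3 hours and 50 minutes leg 2 → 20:35 UTC.
Add 1 hour and 6 minutes layover in Kathmandu → 21:41 UTC.
Add 3 hours and 35 minutes leg 3 → 01:16 UTC (Aug 6).
Add 4 hours and 36 minutes layover in Oakridge City → 05:52 UTC.
Add 1 hour and 24 minutes leg 4 → 07:16 UTC.
Cordova Station is UTC+10:00, so local arrival = 07:16 + 10:00 = 17:16 on Aug 6.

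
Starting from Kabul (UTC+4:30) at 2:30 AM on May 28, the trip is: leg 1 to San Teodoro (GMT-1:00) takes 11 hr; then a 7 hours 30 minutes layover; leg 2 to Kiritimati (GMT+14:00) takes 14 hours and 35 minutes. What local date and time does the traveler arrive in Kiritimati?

9:05 PM on May 29

Convert departure to UTC: 2:30 AM − 4:30 = 10:00 PM UTC on May 27.
Add 11 hours leg 1 → 9:00 AM UTC (May 28).
Add 7 hours 30 minutes layover in San Teodoro → 4:30 PM UTC.
Add 14 hours 35 minutes leg 2 → 7:05 AM UTC (May 29).
Kiritimati is UTC+14:00, so local arrival = 7:05 AM + 14:00 = 9:05 PM on May 29.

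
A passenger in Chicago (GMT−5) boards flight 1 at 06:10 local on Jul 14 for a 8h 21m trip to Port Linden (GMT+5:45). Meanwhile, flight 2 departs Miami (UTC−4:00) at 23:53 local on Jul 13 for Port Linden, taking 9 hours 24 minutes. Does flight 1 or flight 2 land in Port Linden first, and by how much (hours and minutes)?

Flight 1 in UTC: 06:10 + 5:00 = 11:10 on Jul 14.
+8 hours and 21 minutes → arrive 19:31 UTC on Jul 14.
Flight 2 in UTC: 23:53 + 4:00 = 03:53 on Jul 14.
+9 hours and 24 minutes → arrive 13:17 UTC on Jul 14.
Flight 2 lands earlier by 6 hours 14 minutes.

the second, by 6 hours 14 minutes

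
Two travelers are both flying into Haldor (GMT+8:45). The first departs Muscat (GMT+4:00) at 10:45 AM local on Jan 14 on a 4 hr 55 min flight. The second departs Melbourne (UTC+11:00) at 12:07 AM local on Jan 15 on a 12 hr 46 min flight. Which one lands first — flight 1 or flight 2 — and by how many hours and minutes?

the first, by 14 hours 13 minutes

Flight 1 in UTC: 10:45 AM − 4:00 = 6:45 AM on Jan 14.
+4 hours and 55 minutes → arrive 11:40 AM UTC on Jan 14.
Flight 2 in UTC: 12:07 AM − 11:00 = 1:07 PM on Jan 14.
+12 hours and 46 minutes → arrive 1:53 AM UTC on Jan 15.
Flight 1 lands earlier by 14 hours 13 minutes.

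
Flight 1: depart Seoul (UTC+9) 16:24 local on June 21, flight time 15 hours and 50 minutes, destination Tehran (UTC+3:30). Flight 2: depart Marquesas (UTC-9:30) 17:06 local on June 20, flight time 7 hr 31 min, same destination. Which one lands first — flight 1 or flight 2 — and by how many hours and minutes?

the second, by 13 hours 7 minutes

Flight 1 in UTC: 16:24 − 9:00 = 07:24 on Jun 21.
+15 hours and 50 minutes → arrive 23:14 UTC on Jun 21.
Flight 2 in UTC: 17:06 + 9:30 = 02:36 on Jun 21.
+7 hours and 31 minutes → arrive 10:07 UTC on Jun 21.
Flight 2 lands earlier by 13 hours 7 minutes.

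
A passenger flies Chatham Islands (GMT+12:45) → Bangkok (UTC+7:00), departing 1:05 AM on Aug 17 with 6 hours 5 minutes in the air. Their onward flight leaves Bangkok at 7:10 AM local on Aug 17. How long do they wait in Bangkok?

5 hours 45 minutes

Convert departure to UTC: 1:05 AM − 12:45 = 12:20 PM UTC on Aug 16.
Add 6 hours and 5 minutes flight time → 6:25 PM UTC.
Bangkok is UTC+7:00, so local arrival = 6:25 PM + 7:00 = 1:25 AM on Aug 17.
Layover = 7:10 AM − 1:25 AM = 5 hours 45 minutes.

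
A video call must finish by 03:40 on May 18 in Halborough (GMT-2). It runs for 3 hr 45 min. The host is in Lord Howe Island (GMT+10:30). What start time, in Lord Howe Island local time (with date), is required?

Target end time in UTC: 03:40 + 2:00 = 05:40 on May 18.
Subtract 3 hours and 45 minutes → start 01:55 UTC on May 18.
Lord Howe Island is UTC+10:30: 01:55 + 10:30 = 12:25 on May 18.

12:25 on May 18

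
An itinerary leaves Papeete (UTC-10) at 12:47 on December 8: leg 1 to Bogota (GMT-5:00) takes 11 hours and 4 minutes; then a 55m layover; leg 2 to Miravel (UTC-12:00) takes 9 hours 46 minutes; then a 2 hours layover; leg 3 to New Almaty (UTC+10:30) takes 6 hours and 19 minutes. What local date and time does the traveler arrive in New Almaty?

Convert departure to UTC: 12:47 + 10:00 = 22:47 UTC on Dec 8.
Add 11 hours 4 minutes leg 1 → 09:51 UTC (Dec 9).
Add 55 minutes layover in Bogota → 10:46 UTC.
Add 9 hours and 46 minutes leg 2 → 20:32 UTC.
Add 2 hours layover in Miravel → 22:32 UTC.
Add 6 hours and 19 minutes leg 3 → 04:51 UTC (Dec 10).
New Almaty is UTC+10:30, so local arrival = 04:51 + 10:30 = 15:21 on Dec 10.

15:21 on December 10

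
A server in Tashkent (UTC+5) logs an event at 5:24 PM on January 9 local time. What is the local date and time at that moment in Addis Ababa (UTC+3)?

In UTC: 5:24 PM − 5:00 = 12:24 PM on Jan 9.
Addis Ababa is UTC+3:00: 12:24 PM + 3:00 = 3:24 PM on Jan 9.

3:24 PM on January 9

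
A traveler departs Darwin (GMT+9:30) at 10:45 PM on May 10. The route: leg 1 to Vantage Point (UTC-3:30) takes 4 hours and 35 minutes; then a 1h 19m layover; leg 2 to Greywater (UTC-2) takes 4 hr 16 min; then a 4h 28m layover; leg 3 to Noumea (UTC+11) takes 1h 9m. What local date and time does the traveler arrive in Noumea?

Convert departure to UTC: 10:45 PM − 9:30 = 1:15 PM UTC on May 10.
Add 4 hours and 35 minutes leg 1 → 5:50 PM UTC.
Add 1 hour 19 minutes layover in Vantage Point → 7:09 PM UTC.
Add 4 hours and 16 minutes leg 2 → 11:25 PM UTC.
Add 4 hours 28 minutes layover in Greywater → 3:53 AM UTC (May 11).
Add 1 hour 9 minutes leg 3 → 5:02 AM UTC.
Noumea is UTC+11:00, so local arrival = 5:02 AM + 11:00 = 4:02 PM on May 11.

4:02 PM on May 11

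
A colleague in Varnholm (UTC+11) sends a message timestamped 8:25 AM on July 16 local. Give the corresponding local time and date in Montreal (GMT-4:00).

5:25 PM on Jul 15

Montreal is 15:00 behind Varnholm.
Shift by the zone difference: 8:25 AM − 15:00 = 5:25 PM on Jul 15 in Montreal.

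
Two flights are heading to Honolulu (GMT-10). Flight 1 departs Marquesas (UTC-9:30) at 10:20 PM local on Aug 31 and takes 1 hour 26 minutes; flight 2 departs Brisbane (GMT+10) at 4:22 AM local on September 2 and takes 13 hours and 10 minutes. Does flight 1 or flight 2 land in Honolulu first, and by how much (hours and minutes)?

the first, by 22 hours 16 minutes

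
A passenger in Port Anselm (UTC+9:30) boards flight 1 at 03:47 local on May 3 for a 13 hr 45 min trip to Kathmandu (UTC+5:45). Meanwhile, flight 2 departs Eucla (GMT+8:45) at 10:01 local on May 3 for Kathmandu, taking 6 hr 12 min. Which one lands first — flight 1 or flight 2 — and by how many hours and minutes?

the second, by 34 minutes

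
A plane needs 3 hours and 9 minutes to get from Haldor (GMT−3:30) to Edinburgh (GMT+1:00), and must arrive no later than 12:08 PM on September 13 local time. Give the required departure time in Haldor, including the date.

4:29 AM on September 13

Target arrival in UTC: 12:08 PM − 1:00 = 11:08 AM on Sep 13.
Subtract 3 hours and 9 minutes → departure 7:59 AM UTC on Sep 13.
Haldor is UTC−3:30: 7:59 AM − 3:30 = 4:29 AM on Sep 13.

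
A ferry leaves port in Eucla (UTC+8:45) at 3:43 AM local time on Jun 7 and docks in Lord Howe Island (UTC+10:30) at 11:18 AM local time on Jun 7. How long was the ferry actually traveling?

5 hours 50 minutes

Departure in UTC: 3:43 AM − 8:45 = 6:58 PM on Jun 6.
Arrival in UTC: 11:18 AM − 10:30 = 12:48 AM on Jun 7.
Elapsed = 12:48 AM − 6:58 PM (+1 day) = 5 hours 50 minutes.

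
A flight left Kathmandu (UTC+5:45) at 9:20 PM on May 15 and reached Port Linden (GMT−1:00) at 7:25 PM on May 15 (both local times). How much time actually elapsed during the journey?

Departure in UTC: 9:20 PM − 5:45 = 3:35 PM on May 15.
Arrival in UTC: 7:25 PM + 1:00 = 8:25 PM on May 15.
Elapsed = 8:25 PM − 3:35 PM = 4 hours 50 minutes.

4 hours 50 minutes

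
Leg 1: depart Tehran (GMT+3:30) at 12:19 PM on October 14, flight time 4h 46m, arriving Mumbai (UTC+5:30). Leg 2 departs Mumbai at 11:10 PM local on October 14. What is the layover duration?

Convert departure to UTC: 12:19 PM − 3:30 = 8:49 AM UTC on Oct 14.
Add 4 hours and 46 minutes flight time → 1:35 PM UTC.
Mumbai is UTC+5:30, so local arrival = 1:35 PM + 5:30 = 7:05 PM on Oct 14.
Layover = 11:10 PM − 7:05 PM = 4 hours 5 minutes.

4 hours 5 minutes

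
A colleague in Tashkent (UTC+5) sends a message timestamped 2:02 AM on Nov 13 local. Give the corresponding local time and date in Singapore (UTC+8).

5:02 AM on November 13

In UTC: 2:02 AM − 5:00 = 9:02 PM on Nov 12.
Singapore is UTC+8:00: 9:02 PM + 8:00 = 5:02 AM on Nov 13.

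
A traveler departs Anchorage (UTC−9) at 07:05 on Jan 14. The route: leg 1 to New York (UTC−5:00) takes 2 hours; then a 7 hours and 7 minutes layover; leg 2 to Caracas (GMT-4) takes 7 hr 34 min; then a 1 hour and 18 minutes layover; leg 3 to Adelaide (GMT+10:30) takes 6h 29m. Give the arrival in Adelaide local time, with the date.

Convert departure to UTC: 07:05 + 9:00 = 16:05 UTC on Jan 14.
Add 2 hours leg 1 → 18:05 UTC.
Add 7 hours 7 minutes layover in New York → 01:12 UTC (Jan 15).
Add 7 hours 34 minutes leg 2 → 08:46 UTC.
Add 1 hour 18 minutes layover in Caracas → 10:04 UTC.
Add 6 hours and 29 minutes leg 3 → 16:33 UTC.
Adelaide is UTC+10:30, so local arrival = 16:33 + 10:30 = 03:03 on Jan 16.

03:03 on January 16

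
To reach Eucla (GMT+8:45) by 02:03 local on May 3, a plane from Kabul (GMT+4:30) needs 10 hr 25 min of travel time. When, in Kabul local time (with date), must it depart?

Target arrival in UTC: 02:03 − 8:45 = 17:18 on May 2.
Subtract 10 hours 25 minutes → departure 06:53 UTC on May 2.
Kabul is UTC+4:30: 06:53 + 4:30 = 11:23 on May 2.

11:23 on May 2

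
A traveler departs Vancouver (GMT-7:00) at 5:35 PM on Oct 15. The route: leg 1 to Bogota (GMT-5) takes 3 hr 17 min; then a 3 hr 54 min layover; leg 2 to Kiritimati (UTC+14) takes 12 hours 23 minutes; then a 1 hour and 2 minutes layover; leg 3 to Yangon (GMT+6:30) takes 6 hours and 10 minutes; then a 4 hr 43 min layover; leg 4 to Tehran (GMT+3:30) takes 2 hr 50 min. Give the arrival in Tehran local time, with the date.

2:24 PM on October 17

Convert departure to UTC: 5:35 PM + 7:00 = 12:35 AM UTC on Oct 16.
Add 3 hours 17 minutes leg 1 → 3:52 AM UTC.
Add 3 hours and 54 minutes layover in Bogota → 7:46 AM UTC.
Add 12 hours and 23 minutes leg 2 → 8:09 PM UTC.
Add 1 hour 2 minutes layover in Kiritimati → 9:11 PM UTC.
Add 6 hours 10 minutes leg 3 → 3:21 AM UTC (Oct 17).
Add 4 hours and 43 minutes layover in Yangon → 8:04 AM UTC.
Add 2 hours 50 minutes leg 4 → 10:54 AM UTC.
Tehran is UTC+3:30, so local arrival = 10:54 AM + 3:30 = 2:24 PM on Oct 17.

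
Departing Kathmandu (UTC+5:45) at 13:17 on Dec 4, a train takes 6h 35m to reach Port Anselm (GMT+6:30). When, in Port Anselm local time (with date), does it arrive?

Convert departure to UTC: 13:17 − 5:45 = 07:32 UTC on Dec 4.
Add 6 hours and 35 minutes travel time → 14:07 UTC.
Port Anselm is UTC+6:30, so local arrival = 14:07 + 6:30 = 20:37 on Dec 4.

20:37 on Dec 4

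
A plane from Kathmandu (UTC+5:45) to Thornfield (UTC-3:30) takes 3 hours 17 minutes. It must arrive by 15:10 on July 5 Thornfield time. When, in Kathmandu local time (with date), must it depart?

21:08 on July 5

Target arrival in UTC: 15:10 + 3:30 = 18:40 on Jul 5.
Subtract 3 hours and 17 minutes → departure 15:23 UTC on Jul 5.
Kathmandu is UTC+5:45: 15:23 + 5:45 = 21:08 on Jul 5.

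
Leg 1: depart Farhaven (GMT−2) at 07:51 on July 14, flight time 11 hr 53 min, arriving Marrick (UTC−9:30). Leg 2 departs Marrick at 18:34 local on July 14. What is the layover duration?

6 hours 20 minutes

Convert departure to UTC: 07:51 + 2:00 = 09:51 UTC on Jul 14.
Add 11 hours 53 minutes flight time → 21:44 UTC.
Marrick is UTC−9:30, so local arrival = 21:44 − 9:30 = 12:14 on Jul 14.
Layover = 18:34 − 12:14 = 6 hours 20 minutes.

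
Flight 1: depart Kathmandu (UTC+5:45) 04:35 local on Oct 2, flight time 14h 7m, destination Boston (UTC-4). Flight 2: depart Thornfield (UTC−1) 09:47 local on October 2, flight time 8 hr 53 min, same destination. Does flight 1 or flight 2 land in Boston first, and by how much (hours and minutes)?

Flight 1 in UTC: 04:35 − 5:45 = 22:50 on Oct 1.
+14 hours and 7 minutes → arrive 12:57 UTC on Oct 2.
Flight 2 in UTC: 09:47 + 1:00 = 10:47 on Oct 2.
+8 hours and 53 minutes → arrive 19:40 UTC on Oct 2.
Flight 1 lands earlier by 6 hours 43 minutes.

the first, by 6 hours 43 minutes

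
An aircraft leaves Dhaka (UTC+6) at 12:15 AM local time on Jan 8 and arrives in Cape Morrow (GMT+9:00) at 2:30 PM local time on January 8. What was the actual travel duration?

11 hours 15 minutes

Cape Morrow is 3:00 ahead of Dhaka.
Clock-face elapsed time (ignoring zones) is 14 hours 15 minutes.
Actual elapsed = 14 hours 15 minutes − 3:00 = 11 hours 15 minutes.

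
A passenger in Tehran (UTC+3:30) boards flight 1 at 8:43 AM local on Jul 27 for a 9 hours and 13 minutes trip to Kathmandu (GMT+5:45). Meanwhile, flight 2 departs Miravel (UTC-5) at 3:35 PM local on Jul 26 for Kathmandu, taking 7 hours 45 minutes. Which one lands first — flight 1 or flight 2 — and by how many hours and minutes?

Flight 1 in UTC: 8:43 AM − 3:30 = 5:13 AM on Jul 27.
+9 hours 13 minutes → arrive 2:26 PM UTC on Jul 27.
Flight 2 in UTC: 3:35 PM + 5:00 = 8:35 PM on Jul 26.
+7 hours and 45 minutes → arrive 4:20 AM UTC on Jul 27.
Flight 2 lands earlier by 10 hours 6 minutes.

the second, by 10 hours 6 minutes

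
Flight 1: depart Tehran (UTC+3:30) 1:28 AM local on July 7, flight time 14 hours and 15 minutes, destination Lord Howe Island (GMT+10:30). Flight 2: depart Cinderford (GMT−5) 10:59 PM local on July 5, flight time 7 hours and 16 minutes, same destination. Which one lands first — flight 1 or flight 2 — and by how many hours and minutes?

the second, by 24 hours 58 minutes

Flight 1 in UTC: 1:28 AM − 3:30 = 9:58 PM on Jul 6.
+14 hours and 15 minutes → arrive 12:13 PM UTC on Jul 7.
Flight 2 in UTC: 10:59 PM + 5:00 = 3:59 AM on Jul 6.
+7 hours 16 minutes → arrive 11:15 AM UTC on Jul 6.
Flight 2 lands earlier by 24 hours 58 minutes.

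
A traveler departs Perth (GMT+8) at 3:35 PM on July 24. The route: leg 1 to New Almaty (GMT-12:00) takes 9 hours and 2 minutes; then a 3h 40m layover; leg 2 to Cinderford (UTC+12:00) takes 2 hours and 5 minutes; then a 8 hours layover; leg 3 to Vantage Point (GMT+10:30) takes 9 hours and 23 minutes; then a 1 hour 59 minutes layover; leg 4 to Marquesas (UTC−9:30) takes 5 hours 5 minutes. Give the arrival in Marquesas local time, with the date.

Convert departure to UTC: 3:35 PM − 8:00 = 7:35 AM UTC on Jul 24.
Add 9 hours and 2 minutes leg 1 → 4:37 PM UTC.
Add 3 hours 40 minutes layover in New Almaty → 8:17 PM UTC.
Add 2 hours and 5 minutes leg 2 → 10:22 PM UTC.
Add 8 hours layover in Cinderford → 6:22 AM UTC (Jul 25).
Add 9 hours and 23 minutes leg 3 → 3:45 PM UTC.
Add 1 hour and 59 minutes layover in Vantage Point → 5:44 PM UTC.
Add 5 hours 5 minutes leg 4 → 10:49 PM UTC.
Marquesas is UTC−9:30, so local arrival = 10:49 PM − 9:30 = 1:19 PM on Jul 25.

1:19 PM on July 25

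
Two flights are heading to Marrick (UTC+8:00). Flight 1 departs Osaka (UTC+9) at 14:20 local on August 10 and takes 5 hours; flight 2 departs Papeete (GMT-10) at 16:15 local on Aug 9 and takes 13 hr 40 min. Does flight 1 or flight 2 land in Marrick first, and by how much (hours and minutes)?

Flight 1 in UTC: 14:20 − 9:00 = 05:20 on Aug 10.
+5 hours → arrive 10:20 UTC on Aug 10.
Flight 2 in UTC: 16:15 + 10:00 = 02:15 on Aug 10.
+13 hours and 40 minutes → arrive 15:55 UTC on Aug 10.
Flight 1 lands earlier by 5 hours 35 minutes.

the first, by 5 hours 35 minutes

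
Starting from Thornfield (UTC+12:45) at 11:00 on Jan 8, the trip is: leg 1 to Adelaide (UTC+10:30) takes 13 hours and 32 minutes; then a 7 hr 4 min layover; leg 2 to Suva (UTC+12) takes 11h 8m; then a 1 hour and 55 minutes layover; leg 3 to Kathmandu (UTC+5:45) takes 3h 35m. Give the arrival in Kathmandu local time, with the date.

Convert departure to UTC: 11:00 − 12:45 = 22:15 UTC on Jan 7.
Add 13 hours 32 minutes leg 1 → 11:47 UTC (Jan 8).
Add 7 hours 4 minutes layover in Adelaide → 18:51 UTC.
Add 11 hours 8 minutes leg 2 → 05:59 UTC (Jan 9).
Add 1 hour and 55 minutes layover in Suva → 07:54 UTC.
Add 3 hours and 35 minutes leg 3 → 11:29 UTC.
Kathmandu is UTC+5:45, so local arrival = 11:29 + 5:45 = 17:14 on Jan 9.

17:14 on Jan 9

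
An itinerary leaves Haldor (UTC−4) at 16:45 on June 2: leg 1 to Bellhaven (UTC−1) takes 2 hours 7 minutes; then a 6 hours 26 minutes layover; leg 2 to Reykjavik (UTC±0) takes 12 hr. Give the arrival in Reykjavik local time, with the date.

17:18 on June 3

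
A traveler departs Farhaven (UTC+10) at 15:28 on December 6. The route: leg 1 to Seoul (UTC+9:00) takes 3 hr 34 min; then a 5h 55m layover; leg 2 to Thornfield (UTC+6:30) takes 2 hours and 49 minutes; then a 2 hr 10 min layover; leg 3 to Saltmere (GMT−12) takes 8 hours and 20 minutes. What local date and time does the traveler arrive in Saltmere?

16:16 on December 6

Convert departure to UTC: 15:28 − 10:00 = 05:28 UTC on Dec 6.
Add 3 hours 34 minutes leg 1 → 09:02 UTC.
Add 5 hours and 55 minutes layover in Seoul → 14:57 UTC.
Add 2 hours and 49 minutes leg 2 → 17:46 UTC.
Add 2 hours and 10 minutes layover in Thornfield → 19:56 UTC.
Add 8 hours 20 minutes leg 3 → 04:16 UTC (Dec 7).
Saltmere is UTC−12:00, so local arrival = 04:16 − 12:00 = 16:16 on Dec 6.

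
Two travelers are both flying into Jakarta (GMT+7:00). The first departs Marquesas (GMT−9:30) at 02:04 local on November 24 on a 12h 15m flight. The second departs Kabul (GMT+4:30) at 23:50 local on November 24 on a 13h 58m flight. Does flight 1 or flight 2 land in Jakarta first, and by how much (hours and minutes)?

Flight 1 in UTC: 02:04 + 9:30 = 11:34 on Nov 24.
+12 hours 15 minutes → arrive 23:49 UTC on Nov 24.
Flight 2 in UTC: 23:50 − 4:30 = 19:20 on Nov 24.
+13 hours 58 minutes → arrive 09:18 UTC on Nov 25.
Flight 1 lands earlier by 9 hours 29 minutes.

the first, by 9 hours 29 minutes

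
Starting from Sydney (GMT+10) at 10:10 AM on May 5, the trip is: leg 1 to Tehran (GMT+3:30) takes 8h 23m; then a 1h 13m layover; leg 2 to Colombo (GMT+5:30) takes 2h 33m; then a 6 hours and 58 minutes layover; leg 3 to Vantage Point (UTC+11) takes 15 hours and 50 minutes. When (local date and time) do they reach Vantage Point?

10:07 PM on May 6

Convert departure to UTC: 10:10 AM − 10:00 = 12:10 AM UTC on May 5.
Add 8 hours 23 minutes leg 1 → 8:33 AM UTC.
Add 1 hour and 13 minutes layover in Tehran → 9:46 AM UTC.
Add 2 hours 33 minutes leg 2 → 12:19 PM UTC.
Add 6 hours 58 minutes layover in Colombo → 7:17 PM UTC.
Add 15 hours and 50 minutes leg 3 → 11:07 AM UTC (May 6).
Vantage Point is UTC+11:00, so local arrival = 11:07 AM + 11:00 = 10:07 PM on May 6.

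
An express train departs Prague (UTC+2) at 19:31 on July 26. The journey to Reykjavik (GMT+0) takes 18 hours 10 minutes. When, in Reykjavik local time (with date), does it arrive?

Convert departure to UTC: 19:31 − 2:00 = 17:31 UTC on Jul 26.
Add 18 hours 10 minutes travel time → 11:41 UTC (Jul 27).
Reykjavik is UTC+0, so local arrival is the same: 11:41 on Jul 27.

11:41 on July 27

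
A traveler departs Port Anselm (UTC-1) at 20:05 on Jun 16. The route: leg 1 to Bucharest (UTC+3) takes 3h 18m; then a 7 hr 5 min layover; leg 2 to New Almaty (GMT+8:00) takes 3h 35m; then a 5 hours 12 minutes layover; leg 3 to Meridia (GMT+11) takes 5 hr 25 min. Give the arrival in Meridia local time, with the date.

08:40 on Jun 18

Convert departure to UTC: 20:05 + 1:00 = 21:05 UTC on Jun 16.
Add 3 hours 18 minutes leg 1 → 00:23 UTC (Jun 17).
Add 7 hours and 5 minutes layover in Bucharest → 07:28 UTC.
Add 3 hours 35 minutes leg 2 → 11:03 UTC.
Add 5 hours and 12 minutes layover in New Almaty → 16:15 UTC.
Add 5 hours 25 minutes leg 3 → 21:40 UTC.
Meridia is UTC+11:00, so local arrival = 21:40 + 11:00 = 08:40 on Jun 18.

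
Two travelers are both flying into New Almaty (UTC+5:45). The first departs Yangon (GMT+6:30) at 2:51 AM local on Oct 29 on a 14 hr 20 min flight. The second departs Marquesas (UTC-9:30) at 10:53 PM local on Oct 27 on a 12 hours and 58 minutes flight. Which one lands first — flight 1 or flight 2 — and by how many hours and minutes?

Flight 1 in UTC: 2:51 AM − 6:30 = 8:21 PM on Oct 28.
+14 hours and 20 minutes → arrive 10:41 AM UTC on Oct 29.
Flight 2 in UTC: 10:53 PM + 9:30 = 8:23 AM on Oct 28.
+12 hours 58 minutes → arrive 9:21 PM UTC on Oct 28.
Flight 2 lands earlier by 13 hours 20 minutes.

the second, by 13 hours 20 minutes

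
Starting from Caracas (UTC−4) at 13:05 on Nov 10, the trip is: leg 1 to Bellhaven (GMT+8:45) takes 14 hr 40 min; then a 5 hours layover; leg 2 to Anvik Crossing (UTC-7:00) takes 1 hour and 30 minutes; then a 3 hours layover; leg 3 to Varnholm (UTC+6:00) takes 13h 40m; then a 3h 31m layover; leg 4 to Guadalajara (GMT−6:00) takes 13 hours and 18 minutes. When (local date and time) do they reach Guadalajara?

17:44 on Nov 12

Convert departure to UTC: 13:05 + 4:00 = 17:05 UTC on Nov 10.
Add 14 hours and 40 minutes leg 1 → 07:45 UTC (Nov 11).
Add 5 hours layover in Bellhaven → 12:45 UTC.
Add 1 hour and 30 minutes leg 2 → 14:15 UTC.
Add 3 hours layover in Anvik Crossing → 17:15 UTC.
Add 13 hours and 40 minutes leg 3 → 06:55 UTC (Nov 12).
Add 3 hours 31 minutes layover in Varnholm → 10:26 UTC.
Add 13 hours and 18 minutes leg 4 → 23:44 UTC.
Guadalajara is UTC−6:00, so local arrival = 23:44 − 6:00 = 17:44 on Nov 12.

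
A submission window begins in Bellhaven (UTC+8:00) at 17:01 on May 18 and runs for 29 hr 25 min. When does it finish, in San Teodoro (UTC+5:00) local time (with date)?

San Teodoro is 3:00 behind Bellhaven.
After 29 hours and 25 minutes it is 22:26 (May 19) in Bellhaven.
Shift by the zone difference: 22:26 − 3:00 = 19:26 on May 19 in San Teodoro.

19:26 on May 19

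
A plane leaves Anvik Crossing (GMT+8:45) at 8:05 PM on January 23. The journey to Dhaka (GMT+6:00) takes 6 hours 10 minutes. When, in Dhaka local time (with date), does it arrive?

Convert departure to UTC: 8:05 PM − 8:45 = 11:20 AM UTC on Jan 23.
Add 6 hours and 10 minutes travel time → 5:30 PM UTC.
Dhaka is UTC+6:00, so local arrival = 5:30 PM + 6:00 = 11:30 PM on Jan 23.

11:30 PM on January 23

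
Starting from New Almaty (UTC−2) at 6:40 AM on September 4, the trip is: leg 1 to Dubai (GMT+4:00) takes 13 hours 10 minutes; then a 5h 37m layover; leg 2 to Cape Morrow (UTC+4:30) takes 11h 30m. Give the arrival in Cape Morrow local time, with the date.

7:27 PM on September 5

Convert departure to UTC: 6:40 AM + 2:00 = 8:40 AM UTC on Sep 4.
Add 13 hours and 10 minutes leg 1 → 9:50 PM UTC.
Add 5 hours and 37 minutes layover in Dubai → 3:27 AM UTC (Sep 5).
Add 11 hours 30 minutes leg 2 → 2:57 PM UTC.
Cape Morrow is UTC+4:30, so local arrival = 2:57 PM + 4:30 = 7:27 PM on Sep 5.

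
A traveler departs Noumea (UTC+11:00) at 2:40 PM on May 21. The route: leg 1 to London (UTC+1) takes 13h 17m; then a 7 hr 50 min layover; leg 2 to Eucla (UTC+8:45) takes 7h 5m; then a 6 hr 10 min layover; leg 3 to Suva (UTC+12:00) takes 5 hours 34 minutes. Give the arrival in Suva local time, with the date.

7:36 AM on May 23

Convert departure to UTC: 2:40 PM − 11:00 = 3:40 AM UTC on May 21.
Add 13 hours 17 minutes leg 1 → 4:57 PM UTC.
Add 7 hours 50 minutes layover in London → 12:47 AM UTC (May 22).
Add 7 hours and 5 minutes leg 2 → 7:52 AM UTC.
Add 6 hours and 10 minutes layover in Eucla → 2:02 PM UTC.
Add 5 hours 34 minutes leg 3 → 7:36 PM UTC.
Suva is UTC+12:00, so local arrival = 7:36 PM + 12:00 = 7:36 AM on May 23.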